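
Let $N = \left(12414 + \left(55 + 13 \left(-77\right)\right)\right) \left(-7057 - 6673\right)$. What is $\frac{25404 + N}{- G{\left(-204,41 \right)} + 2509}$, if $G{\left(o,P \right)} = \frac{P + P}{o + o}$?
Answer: $- \frac{32115768144}{511877} \approx -62741.0$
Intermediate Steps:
$G{\left(o,P \right)} = \frac{P}{o}$ ($G{\left(o,P \right)} = \frac{2 P}{2 o} = 2 P \frac{1}{2 o} = \frac{P}{o}$)
$N = -157455640$ ($N = \left(12414 + \left(55 - 1001\right)\right) \left(-13730\right) = \left(12414 - 946\right) \left(-13730\right) = 11468 \left(-13730\right) = -157455640$)
$\frac{25404 + N}{- G{\left(-204,41 \right)} + 2509} = \frac{25404 - 157455640}{- \frac{41}{-204} + 2509} = - \frac{157430236}{- \frac{41 \left(-1\right)}{204} + 2509} = - \frac{157430236}{\left(-1\right) \left(- \frac{41}{204}\right) + 2509} = - \frac{157430236}{\frac{41}{204} + 2509} = - \frac{157430236}{\frac{511877}{204}} = \left(-157430236\right) \frac{204}{511877} = - \frac{32115768144}{511877}$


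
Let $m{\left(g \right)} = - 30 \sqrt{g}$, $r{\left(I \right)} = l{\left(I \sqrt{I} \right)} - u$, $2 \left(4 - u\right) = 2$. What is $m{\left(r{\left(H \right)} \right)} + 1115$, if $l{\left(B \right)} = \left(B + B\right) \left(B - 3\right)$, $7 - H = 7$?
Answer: $1115 - 30 i \sqrt{3} \approx 1115.0 - 51.962 i$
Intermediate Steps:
$H = 0$ ($H = 7 - 7 = 0$)
$l{\left(B \right)} = 2 B \left(-3 + B\right)$
$u = 3$ ($u = 4 - 1 = 3$)
$r{\left(I \right)} = -3 + 2 I^{\frac{3}{2}} \left(-3 + I^{\frac{3}{2}}\right)$ ($r{\left(I \right)} = 2 I \sqrt{I} \left(-3 + I \sqrt{I}\right) - 3 = 2 I^{\frac{3}{2}} \left(-3 + I^{\frac{3}{2}}\right) - 3 = -3 + 2 I^{\frac{3}{2}} \left(-3 + I^{\frac{3}{2}}\right)$)
$m{\left(r{\left(H \right)} \right)} + 1115 = - 30 \sqrt{-3 - 6 \cdot 0^{\frac{3}{2}} + 2 \cdot 0^{3}} + 1115 = - 30 \sqrt{-3 - 0 + 2 \cdot 0} + 1115 = - 30 \sqrt{-3 + 0 + 0} + 1115 = - 30 \sqrt{-3} + 1115 = - 30 i \sqrt{3} + 1115 = 1115 - 30 i \sqrt{3}$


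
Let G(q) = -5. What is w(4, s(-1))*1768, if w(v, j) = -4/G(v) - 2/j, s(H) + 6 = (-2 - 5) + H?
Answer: 58344/35 ≈ 1667.0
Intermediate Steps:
s(H) = -13 + H (s(H) = -6 + ((-2 - 5) + H) = -6 + (-7 + H) = -13 + H)
w(v, j) = ⅘ - 2/j (w(v, j) = -4/(-5) - 2/j = -4*(-⅕) - 2/j = ⅘ - 2/j)
w(4, s(-1))*1768 = (⅘ - 2/(-13 - 1))*1768 = (⅘ - 2/(-14))*1768 = (⅘ - 2*(-1/14))*1768 = (⅘ + ⅐)*1768 = (33/35)*1768 = 58344/35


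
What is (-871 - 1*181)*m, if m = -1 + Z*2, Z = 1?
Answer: -1052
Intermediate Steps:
m = 1 (m = -1 + 1*2 = -1 + 2 = 1)
(-871 - 1*181)*m = (-871 - 1*181)*1 = (-871 - 181)*1 = -1052*1 = -1052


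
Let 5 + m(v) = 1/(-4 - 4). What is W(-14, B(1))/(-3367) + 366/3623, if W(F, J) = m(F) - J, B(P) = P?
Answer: 1433729/13941304 ≈ 0.10284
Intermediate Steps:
m(v) = -41/8 (m(v) = -5 + 1/(-4 - 4) = -5 + 1/(-8) = -5 - ⅛ = -41/8)
W(F, J) = -41/8 - J
W(-14, B(1))/(-3367) + 366/3623 = (-41/8 - 1*1)/(-3367) + 366/3623 = (-41/8 - 1)*(-1/3367) + 366*(1/3623) = -49/8*(-1/3367) + 366/3623 = 7/3848 + 366/3623 = 1433729/13941304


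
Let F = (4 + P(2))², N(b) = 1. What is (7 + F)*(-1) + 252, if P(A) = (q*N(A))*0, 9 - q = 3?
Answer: 229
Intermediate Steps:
q = 6 (q = 9 - 1*3 = 9 - 3 = 6)
P(A) = 0 (P(A) = (6*1)*0 = 6*0 = 0)
F = 16 (F = (4 + 0)² = 4² = 16)
(7 + F)*(-1) + 252 = (7 + 16)*(-1) + 252 = 23*(-1) + 252 = -23 + 252 = 229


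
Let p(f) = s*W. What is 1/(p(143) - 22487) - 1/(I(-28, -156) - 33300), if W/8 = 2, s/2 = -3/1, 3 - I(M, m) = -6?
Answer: -10708/751810653 ≈ -1.4243e-5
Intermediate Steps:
I(M, m) = 9 (I(M, m) = 3 - 1*(-6) = 3 + 6 = 9)
s = -6 (s = 2*(-3/1) = 2*(-3*1) = 2*(-3) = -6)
W = 16 (W = 8*2 = 16)
p(f) = -96 (p(f) = -6*16 = -96)
1/(p(143) - 22487) - 1/(I(-28, -156) - 33300) = 1/(-96 - 22487) - 1/(9 - 33300) = 1/(-22583) - 1/(-33291) = -1/22583 - 1*(-1/33291) = -1/22583 + 1/33291 = -10708/751810653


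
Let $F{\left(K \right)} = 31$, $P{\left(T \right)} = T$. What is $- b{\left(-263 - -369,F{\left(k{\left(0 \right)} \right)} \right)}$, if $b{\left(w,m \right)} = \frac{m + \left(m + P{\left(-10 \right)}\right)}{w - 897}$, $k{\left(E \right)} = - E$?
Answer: $\frac{52}{791} \approx 0.06574$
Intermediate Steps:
$b{\left(w,m \right)} = \frac{-10 + 2 m}{-897 + w}$ ($b{\left(w,m \right)} = \frac{m + \left(m - 10\right)}{w - 897} = \frac{m + \left(-10 + m\right)}{-897 + w} = \frac{-10 + 2 m}{-897 + w}$)
$- b{\left(-263 - -369,F{\left(k{\left(0 \right)} \right)} \right)} = - \frac{2 \left(-5 + 31\right)}{-897 - -106} = - \frac{2 \cdot 26}{-897 + \left(-263 + 369\right)} = - \frac{2 \cdot 26}{-897 + 106} = - \frac{2 \cdot 26}{-791} = - \frac{2 \left(-1\right) 26}{791} = \left(-1\right) \left(- \frac{52}{791}\right) = \frac{52}{791}$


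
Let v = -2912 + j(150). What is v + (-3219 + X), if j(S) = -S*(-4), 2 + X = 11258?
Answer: 5725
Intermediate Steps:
X = 11256 (X = -2 + 11258 = 11256)
j(S) = 4*S
v = -2312 (v = -2912 + 4*150 = -2912 + 600 = -2312)
v + (-3219 + X) = -2312 + (-3219 + 11256) = -2312 + 8037 = 5725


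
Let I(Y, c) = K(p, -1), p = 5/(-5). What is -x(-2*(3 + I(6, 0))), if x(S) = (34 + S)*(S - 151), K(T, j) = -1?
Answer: 4650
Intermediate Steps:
p = -1 (p = 5*(-⅕) = -1)
I(Y, c) = -1
x(S) = (-151 + S)*(34 + S) (x(S) = (34 + S)*(-151 + S) = (-151 + S)*(34 + S))
-x(-2*(3 + I(6, 0))) = -(-5134 + (-2*(3 - 1))² - (-234)*(3 - 1)) = -(-5134 + (-2*2)² - (-234)*2) = -(-5134 + (-4)² - 117*(-4)) = -(-5134 + 16 + 468) = -1*(-4650) = 4650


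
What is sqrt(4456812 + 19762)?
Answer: sqrt(4476574) ≈ 2115.8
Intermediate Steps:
sqrt(4456812 + 19762) = sqrt(4476574)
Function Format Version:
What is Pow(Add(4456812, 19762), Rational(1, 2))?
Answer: Pow(4476574, Rational(1, 2)) ≈ 2115.8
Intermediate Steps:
Pow(Add(4456812, 19762), Rational(1, 2)) = Pow(4476574, Rational(1, 2))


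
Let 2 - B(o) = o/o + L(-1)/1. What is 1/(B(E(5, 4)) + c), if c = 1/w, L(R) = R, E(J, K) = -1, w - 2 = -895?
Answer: 893/1785 ≈ 0.50028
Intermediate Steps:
w = -893 (w = 2 - 895 = -893)
c = -1/893 (c = 1/(-893) = -1/893 ≈ -0.0011198)
B(o) = 2 (B(o) = 2 - (o/o - 1/1) = 2 - (1 - 1*1) = 2 - (1 - 1) = 2 - 1*0 = 2 + 0 = 2)
1/(B(E(5, 4)) + c) = 1/(2 - 1/893) = 1/(1785/893) = 893/1785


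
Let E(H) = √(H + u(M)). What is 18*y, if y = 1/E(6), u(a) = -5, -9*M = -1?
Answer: 18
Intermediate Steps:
M = ⅑ (M = -⅑*(-1) = ⅑ ≈ 0.11111)
E(H) = √(-5 + H) (E(H) = √(H - 5) = √(-5 + H))
y = 1 (y = 1/(√(-5 + 6)) = 1/(√1) = 1/1 = 1)
18*y = 18*1 = 18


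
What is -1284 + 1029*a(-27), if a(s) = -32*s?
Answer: 887772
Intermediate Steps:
-1284 + 1029*a(-27) = -1284 + 1029*(-32*(-27)) = -1284 + 1029*864 = -1284 + 889056 = 887772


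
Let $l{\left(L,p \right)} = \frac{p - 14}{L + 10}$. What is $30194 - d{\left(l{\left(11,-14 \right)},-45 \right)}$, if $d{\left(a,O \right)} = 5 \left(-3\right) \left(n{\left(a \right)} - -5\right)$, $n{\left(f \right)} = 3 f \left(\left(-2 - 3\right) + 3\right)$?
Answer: $30389$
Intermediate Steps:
$l{\left(L,p \right)} = \frac{-14 + p}{10 + L}$
$n{\left(f \right)} = - 6 f$ ($n{\left(f \right)} = 3 f \left(-5 + 3\right) = 3 f \left(-2\right) = - 6 f$)
$d{\left(a,O \right)} = -75 + 90 a$ ($d{\left(a,O \right)} = 5 \left(-3\right) \left(- 6 a - -5\right) = - 15 \left(- 6 a + 5\right) = - 15 \left(5 - 6 a\right) = -75 + 90 a$)
$30194 - d{\left(l{\left(11,-14 \right)},-45 \right)} = 30194 - \left(-75 + 90 \frac{-14 - 14}{10 + 11}\right) = 30194 - \left(-75 + 90 \cdot \frac{1}{21} \left(-28\right)\right) = 30194 - \left(-75 + 90 \left(- \frac{4}{3}\right)\right) = 30194 - \left(-75 - 120\right) = 30194 - -195 = 30194 + 195 = 30389$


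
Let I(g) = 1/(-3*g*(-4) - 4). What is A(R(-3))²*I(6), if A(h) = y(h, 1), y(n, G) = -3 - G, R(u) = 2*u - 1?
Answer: 4/17 ≈ 0.23529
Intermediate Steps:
R(u) = -1 + 2*u
A(h) = -4 (A(h) = -3 - 1*1 = -3 - 1 = -4)
I(g) = 1/(-4 + 12*g) (I(g) = 1/(12*g - 4) = 1/(-4 + 12*g))
A(R(-3))²*I(6) = (-4)²*(1/(4*(-1 + 3*6))) = 16*(1/(4*(-1 + 18))) = 16*((¼)/17) = 16*((¼)*(1/17)) = 16*(1/68) = 4/17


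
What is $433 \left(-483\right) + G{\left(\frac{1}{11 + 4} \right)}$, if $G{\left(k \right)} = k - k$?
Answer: $-209139$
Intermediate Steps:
$G{\left(k \right)} = 0$
$433 \left(-483\right) + G{\left(\frac{1}{11 + 4} \right)} = 433 \left(-483\right) + 0 = -209139 + 0 = -209139$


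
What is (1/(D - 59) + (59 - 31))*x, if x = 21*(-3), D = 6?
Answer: -93429/53 ≈ -1762.8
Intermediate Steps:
x = -63
(1/(D - 59) + (59 - 31))*x = (1/(6 - 59) + (59 - 31))*(-63) = (1/(-53) + 28)*(-63) = (-1/53 + 28)*(-63) = (1483/53)*(-63) = -93429/53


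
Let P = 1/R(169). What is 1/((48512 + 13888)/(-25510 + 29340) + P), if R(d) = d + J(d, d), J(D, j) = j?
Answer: 129454/2109503 ≈ 0.061367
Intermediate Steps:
R(d) = 2*d (R(d) = d + d = 2*d)
P = 1/338 (P = 1/(2*169) = 1/338 ≈ 0.0029586)
1/((48512 + 13888)/(-25510 + 29340) + P) = 1/((48512 + 13888)/(-25510 + 29340) + 1/338) = 1/(62400/3830 + 1/338) = 1/(62400*(1/3830) + 1/338) = 1/(6240/383 + 1/338) = 1/(2109503/129454) = 129454/2109503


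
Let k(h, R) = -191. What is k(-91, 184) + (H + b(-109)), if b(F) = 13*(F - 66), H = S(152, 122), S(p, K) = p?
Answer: -2314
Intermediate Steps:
H = 152
b(F) = -858 + 13*F (b(F) = 13*(-66 + F) = -858 + 13*F)
k(-91, 184) + (H + b(-109)) = -191 + (152 + (-858 + 13*(-109))) = -191 + (152 + (-858 - 1417)) = -191 + (152 - 2275) = -191 - 2123 = -2314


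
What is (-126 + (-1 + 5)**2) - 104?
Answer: -214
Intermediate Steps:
(-126 + (-1 + 5)**2) - 104 = (-126 + 4**2) - 104 = (-126 + 16) - 104 = -110 - 104 = -214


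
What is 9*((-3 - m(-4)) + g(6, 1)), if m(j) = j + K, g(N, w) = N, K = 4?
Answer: 27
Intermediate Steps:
m(j) = 4 + j (m(j) = j + 4 = 4 + j)
9*((-3 - m(-4)) + g(6, 1)) = 9*((-3 - (4 - 4)) + 6) = 9*((-3 - 1*0) + 6) = 9*((-3 + 0) + 6) = 9*(-3 + 6) = 9*3 = 27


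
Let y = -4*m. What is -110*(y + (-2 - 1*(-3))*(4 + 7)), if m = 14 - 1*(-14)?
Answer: 11110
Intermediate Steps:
m = 28 (m = 14 + 14 = 28)
y = -112 (y = -4*28 = -112)
-110*(y + (-2 - 1*(-3))*(4 + 7)) = -110*(-112 + (-2 - 1*(-3))*(4 + 7)) = -110*(-112 + (-2 + 3)*11) = -110*(-112 + 1*11) = -110*(-112 + 11) = -110*(-101) = 11110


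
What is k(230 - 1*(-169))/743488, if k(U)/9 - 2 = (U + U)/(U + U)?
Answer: 27/743488 ≈ 3.6315e-5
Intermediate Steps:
k(U) = 27 (k(U) = 18 + 9*((U + U)/(U + U)) = 18 + 9*((2*U)/((2*U))) = 18 + 9*((2*U)*(1/(2*U))) = 18 + 9*1 = 18 + 9 = 27)
k(230 - 1*(-169))/743488 = 27/743488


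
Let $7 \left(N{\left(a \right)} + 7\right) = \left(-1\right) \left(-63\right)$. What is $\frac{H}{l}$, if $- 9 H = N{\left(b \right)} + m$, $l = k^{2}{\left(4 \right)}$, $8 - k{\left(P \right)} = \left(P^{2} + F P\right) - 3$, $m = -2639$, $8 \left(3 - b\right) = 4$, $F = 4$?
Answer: $\frac{293}{441} \approx 0.6644$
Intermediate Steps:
$b = \frac{5}{2}$ ($b = 3 - \frac{1}{2} = \frac{5}{2} \approx 2.5$)
$N{\left(a \right)} = 2$ ($N{\left(a \right)} = -7 + \frac{\left(-1\right) \left(-63\right)}{7} = -7 + \frac{1}{7} \cdot 63 = -7 + 9 = 2$)
$k{\left(P \right)} = 11 - P^{2} - 4 P$ ($k{\left(P \right)} = 8 - \left(\left(P^{2} + 4 P\right) - 3\right) = 8 - \left(-3 + P^{2} + 4 P\right) = 11 - P^{2} - 4 P$)
$l = 441$ ($l = \left(11 - 4^{2} - 16\right)^{2} = \left(11 - 16 - 16\right)^{2} = \left(-21\right)^{2} = 441$)
$H = 293$ ($H = - \frac{2 - 2639}{9} = \left(- \frac{1}{9}\right) \left(-2637\right) = 293$)
$\frac{H}{l} = \frac{293}{441}$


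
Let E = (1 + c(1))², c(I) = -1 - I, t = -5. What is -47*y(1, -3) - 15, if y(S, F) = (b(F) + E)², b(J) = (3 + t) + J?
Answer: -767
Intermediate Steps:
E = 1 (E = (1 + (-1 - 1*1))² = (1 + (-1 - 1))² = (1 - 2)² = (-1)² = 1)
b(J) = -2 + J (b(J) = (3 - 5) + J = -2 + J)
y(S, F) = (-1 + F)² (y(S, F) = ((-2 + F) + 1)² = (-1 + F)²)
-47*y(1, -3) - 15 = -47*(-1 - 3)² - 15 = -47*(-4)² - 15 = -47*16 - 15 = -752 - 15 = -767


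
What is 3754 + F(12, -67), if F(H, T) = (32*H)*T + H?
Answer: -21962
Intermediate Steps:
F(H, T) = H + 32*H*T (F(H, T) = 32*H*T + H = H + 32*H*T)
3754 + F(12, -67) = 3754 + 12*(1 + 32*(-67)) = 3754 + 12*(1 - 2144) = 3754 + 12*(-2143) = 3754 - 25716 = -21962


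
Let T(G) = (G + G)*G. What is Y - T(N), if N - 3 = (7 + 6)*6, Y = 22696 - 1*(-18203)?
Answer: 27777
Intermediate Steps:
Y = 40899 (Y = 22696 + 18203 = 40899)
N = 81 (N = 3 + (7 + 6)*6 = 3 + 13*6 = 3 + 78 = 81)
T(G) = 2*G**2 (T(G) = (2*G)*G = 2*G**2)
Y - T(N) = 40899 - 2*81**2 = 40899 - 2*6561 = 40899 - 1*13122 = 40899 - 13122 = 27777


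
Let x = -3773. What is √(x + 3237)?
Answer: 2*I*√134 ≈ 23.152*I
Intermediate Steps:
√(x + 3237) = √(-3773 + 3237) = √(-536) = 2*I*√134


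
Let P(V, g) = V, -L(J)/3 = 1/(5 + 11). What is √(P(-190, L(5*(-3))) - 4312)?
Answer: I*√4502 ≈ 67.097*I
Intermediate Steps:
L(J) = -3/16 (L(J) = -3/(5 + 11) = -3/16)
√(P(-190, L(5*(-3))) - 4312) = √(-190 - 4312) = √(-4502) = I*√4502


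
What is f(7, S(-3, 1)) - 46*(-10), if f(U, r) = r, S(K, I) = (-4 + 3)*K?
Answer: 463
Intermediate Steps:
S(K, I) = -K
f(7, S(-3, 1)) - 46*(-10) = -1*(-3) - 46*(-10) = 3 + 460 = 463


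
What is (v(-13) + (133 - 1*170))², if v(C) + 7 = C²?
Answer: 15625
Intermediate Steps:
v(C) = -7 + C²
(v(-13) + (133 - 1*170))² = ((-7 + (-13)²) + (133 - 1*170))² = ((-7 + 169) + (133 - 170))² = (162 - 37)² = 125² = 15625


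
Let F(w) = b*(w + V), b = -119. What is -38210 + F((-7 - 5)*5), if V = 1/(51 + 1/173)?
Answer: -274182267/8824 ≈ -31072.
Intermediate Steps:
V = 173/8824 (V = 1/(51 + 1/173) = 1/(8824/173) = 173/8824 ≈ 0.019606)
F(w) = -20587/8824 - 119*w (F(w) = -119*(w + 173/8824) = -119*(173/8824 + w) = -20587/8824 - 119*w)
-38210 + F((-7 - 5)*5) = -38210 + (-20587/8824 - 119*(-7 - 5)*5) = -38210 + (-20587/8824 - (-1428)*5) = -38210 + (-20587/8824 - 119*(-60)) = -38210 + (-20587/8824 + 7140) = -38210 + 62982773/8824 = -274182267/8824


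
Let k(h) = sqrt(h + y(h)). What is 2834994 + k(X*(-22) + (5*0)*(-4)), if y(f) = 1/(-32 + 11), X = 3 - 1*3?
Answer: 2834994 + I*sqrt(21)/21 ≈ 2.835e+6 + 0.21822*I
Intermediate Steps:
X = 0 (X = 3 - 3 = 0)
y(f) = -1/21 (y(f) = 1/(-21) = -1/21)
k(h) = sqrt(-1/21 + h) (k(h) = sqrt(h - 1/21) = sqrt(-1/21 + h))
2834994 + k(X*(-22) + (5*0)*(-4)) = 2834994 + sqrt(-21 + 441*(0*(-22) + (5*0)*(-4)))/21 = 2834994 + sqrt(-21 + 441*(0 + 0*(-4)))/21 = 2834994 + sqrt(-21 + 441*(0 + 0))/21 = 2834994 + sqrt(-21 + 441*0)/21 = 2834994 + sqrt(-21 + 0)/21 = 2834994 + sqrt(-21)/21 = 2834994 + (I*sqrt(21))/21 = 2834994 + I*sqrt(21)/21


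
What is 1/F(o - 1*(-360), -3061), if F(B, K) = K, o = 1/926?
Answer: -1/3061 ≈ -0.00032669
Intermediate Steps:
o = 1/926 ≈ 0.0010799
1/F(o - 1*(-360), -3061) = 1/(-3061) = -1/3061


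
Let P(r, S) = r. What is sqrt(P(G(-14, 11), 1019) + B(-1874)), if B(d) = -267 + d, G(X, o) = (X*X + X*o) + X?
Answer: I*sqrt(2113) ≈ 45.967*I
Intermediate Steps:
G(X, o) = X + X**2 + X*o (G(X, o) = (X**2 + X*o) + X = X + X**2 + X*o)
sqrt(P(G(-14, 11), 1019) + B(-1874)) = sqrt(-14*(1 - 14 + 11) + (-267 - 1874)) = sqrt(-14*(-2) - 2141) = sqrt(28 - 2141) = sqrt(-2113) = I*sqrt(2113)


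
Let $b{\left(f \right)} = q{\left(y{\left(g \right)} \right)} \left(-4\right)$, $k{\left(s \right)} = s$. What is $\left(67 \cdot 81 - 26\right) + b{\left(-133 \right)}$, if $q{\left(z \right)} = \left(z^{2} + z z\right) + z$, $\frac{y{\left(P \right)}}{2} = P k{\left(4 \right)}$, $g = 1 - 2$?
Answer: $4921$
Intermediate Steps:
$g = -1$
$y{\left(P \right)} = 8 P$ ($y{\left(P \right)} = 2 P 4 = 2 \cdot 4 P = 8 P$)
$q{\left(z \right)} = z + 2 z^{2}$ ($q{\left(z \right)} = \left(z^{2} + z^{2}\right) + z = 2 z^{2} + z = z + 2 z^{2}$)
$b{\left(f \right)} = -480$ ($b{\left(f \right)} = 8 \left(-1\right) \left(1 + 2 \cdot 8 \left(-1\right)\right) \left(-4\right) = - 8 \left(1 + 2 \left(-8\right)\right) \left(-4\right) = - 8 \left(1 - 16\right) \left(-4\right) = \left(-8\right) \left(-15\right) \left(-4\right) = 120 \left(-4\right) = -480$)
$\left(67 \cdot 81 - 26\right) + b{\left(-133 \right)} = \left(67 \cdot 81 - 26\right) - 480 = \left(5427 - 26\right) - 480 = 5401 - 480 = 4921$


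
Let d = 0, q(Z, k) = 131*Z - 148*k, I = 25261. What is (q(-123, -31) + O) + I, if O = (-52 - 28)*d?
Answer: 13736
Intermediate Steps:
q(Z, k) = -148*k + 131*Z
O = 0 (O = (-52 - 28)*0 = -80*0 = 0)
(q(-123, -31) + O) + I = ((-148*(-31) + 131*(-123)) + 0) + 25261 = ((4588 - 16113) + 0) + 25261 = (-11525 + 0) + 25261 = -11525 + 25261 = 13736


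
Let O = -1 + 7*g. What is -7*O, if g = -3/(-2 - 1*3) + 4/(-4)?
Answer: 133/5 ≈ 26.600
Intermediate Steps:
g = -⅖ (g = -3/(-2 - 3) + 4*(-¼) = -3/(-5) - 1 = -3*(-⅕) - 1 = ⅗ - 1 = -⅖ ≈ -0.40000)
O = -19/5 (O = -1 + 7*(-⅖) = -1 - 14/5 = -19/5 ≈ -3.8000)
-7*O = -7*(-19/5) = 133/5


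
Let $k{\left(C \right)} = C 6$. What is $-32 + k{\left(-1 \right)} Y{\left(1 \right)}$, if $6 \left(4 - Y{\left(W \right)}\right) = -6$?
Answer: $-62$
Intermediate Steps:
$Y{\left(W \right)} = 5$ ($Y{\left(W \right)} = 4 - -1 = 4 + 1 = 5$)
$k{\left(C \right)} = 6 C$
$-32 + k{\left(-1 \right)} Y{\left(1 \right)} = -32 + 6 \left(-1\right) 5 = -32 - 30 = -62$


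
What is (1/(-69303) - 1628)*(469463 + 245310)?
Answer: -80644467435305/69303 ≈ -1.1637e+9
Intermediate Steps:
(1/(-69303) - 1628)*(469463 + 245310) = (-1/69303 - 1628)*714773 = -112825285/69303*714773 = -80644467435305/69303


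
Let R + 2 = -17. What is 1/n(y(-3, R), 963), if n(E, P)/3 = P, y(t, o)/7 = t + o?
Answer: 1/2889 ≈ 0.00034614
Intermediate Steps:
R = -19 (R = -2 - 17 = -19)
y(t, o) = 7*o + 7*t (y(t, o) = 7*(t + o) = 7*(o + t) = 7*o + 7*t)
n(E, P) = 3*P
1/n(y(-3, R), 963) = 1/(3*963) = 1/2889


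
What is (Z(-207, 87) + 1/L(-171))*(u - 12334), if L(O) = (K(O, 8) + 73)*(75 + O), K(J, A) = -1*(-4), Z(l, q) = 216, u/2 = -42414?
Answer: -77567873851/3696 ≈ -2.0987e+7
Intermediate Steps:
u = -84828 (u = 2*(-42414) = -84828)
K(J, A) = 4
L(O) = 5775 + 77*O (L(O) = (4 + 73)*(75 + O) = 77*(75 + O) = 5775 + 77*O)
(Z(-207, 87) + 1/L(-171))*(u - 12334) = (216 + 1/(5775 + 77*(-171)))*(-84828 - 12334) = (216 + 1/(5775 - 13167))*(-97162) = (216 + 1/(-7392))*(-97162) = (216 - 1/7392)*(-97162) = (1596671/7392)*(-97162) = -77567873851/3696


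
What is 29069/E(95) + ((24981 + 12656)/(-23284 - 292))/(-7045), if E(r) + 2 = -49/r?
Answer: -458674724695357/39696207880 ≈ -11555.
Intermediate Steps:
E(r) = -2 - 49/r
29069/E(95) + ((24981 + 12656)/(-23284 - 292))/(-7045) = 29069/(-2 - 49/95) + ((24981 + 12656)/(-23284 - 292))/(-7045) = 29069/(-2 - 49*1/95) + (37637/(-23576))*(-1/7045) = 29069/(-2 - 49/95) + (37637*(-1/23576))*(-1/7045) = 29069/(-239/95) - 37637/23576*(-1/7045) = 29069*(-95/239) + 37637/166092920 = -2761555/239 + 37637/166092920 = -458674724695357/39696207880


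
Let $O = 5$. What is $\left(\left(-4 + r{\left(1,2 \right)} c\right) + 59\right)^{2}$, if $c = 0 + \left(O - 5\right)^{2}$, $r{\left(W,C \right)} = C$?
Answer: $3025$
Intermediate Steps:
$c = 0$ ($c = 0 + \left(5 - 5\right)^{2} = 0 + 0^{2} = 0 + 0 = 0$)
$\left(\left(-4 + r{\left(1,2 \right)} c\right) + 59\right)^{2} = \left(\left(-4 + 2 \cdot 0\right) + 59\right)^{2} = \left(\left(-4 + 0\right) + 59\right)^{2} = \left(-4 + 59\right)^{2} = 55^{2} = 3025$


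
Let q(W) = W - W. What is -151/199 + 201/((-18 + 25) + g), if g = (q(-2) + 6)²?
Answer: 33506/8557 ≈ 3.9156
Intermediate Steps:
q(W) = 0
g = 36 (g = (0 + 6)² = 6² = 36)
-151/199 + 201/((-18 + 25) + g) = -151/199 + 201/((-18 + 25) + 36) = -151*1/199 + 201/(7 + 36) = -151/199 + 201/43 = 33506/8557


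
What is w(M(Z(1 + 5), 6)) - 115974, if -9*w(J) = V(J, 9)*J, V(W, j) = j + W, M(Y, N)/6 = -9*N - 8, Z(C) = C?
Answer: -130978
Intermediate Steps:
M(Y, N) = -48 - 54*N (M(Y, N) = 6*(-9*N - 8) = 6*(-8 - 9*N) = -48 - 54*N)
V(W, j) = W + j
w(J) = -J*(9 + J)/9 (w(J) = -(J + 9)*J/9 = -(9 + J)*J/9 = -J*(9 + J)/9)
w(M(Z(1 + 5), 6)) - 115974 = -(-48 - 54*6)*(9 + (-48 - 54*6))/9 - 115974 = -(-48 - 324)*(9 + (-48 - 324))/9 - 115974 = -⅑*(-372)*(9 - 372) - 115974 = -⅑*(-372)*(-363) - 115974 = -15004 - 115974 = -130978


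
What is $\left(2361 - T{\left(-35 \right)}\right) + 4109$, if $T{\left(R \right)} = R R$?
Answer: $5245$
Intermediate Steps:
$T{\left(R \right)} = R^{2}$
$\left(2361 - T{\left(-35 \right)}\right) + 4109 = \left(2361 - \left(-35\right)^{2}\right) + 4109 = \left(2361 - 1225\right) + 4109 = 1136 + 4109 = 5245$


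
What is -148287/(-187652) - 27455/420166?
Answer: 1504030789/2074868164 ≈ 0.72488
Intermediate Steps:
-148287/(-187652) - 27455/420166 = -148287*(-1/187652) - 27455*1/420166 = 148287/187652 - 1445/22114 = 1504030789/2074868164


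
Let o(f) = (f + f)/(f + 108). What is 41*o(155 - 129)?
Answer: 1066/67 ≈ 15.910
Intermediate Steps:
o(f) = 2*f/(108 + f) (o(f) = (2*f)/(108 + f) = 2*f/(108 + f))
41*o(155 - 129) = 41*(2*(155 - 129)/(108 + (155 - 129))) = 41*(2*26/(108 + 26)) = 41*(2*26/134) = 41*(2*26*(1/134)) = 41*(26/67) = 1066/67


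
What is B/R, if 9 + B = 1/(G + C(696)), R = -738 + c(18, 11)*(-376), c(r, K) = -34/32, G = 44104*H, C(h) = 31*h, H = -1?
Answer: 202753/7625728 ≈ 0.026588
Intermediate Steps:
G = -44104 (G = 44104*(-1) = -44104)
c(r, K) = -17/16 (c(r, K) = -34*1/32 = -17/16)
R = -677/2 (R = -738 - 17/16*(-376) = -738 + 799/2 = -677/2 ≈ -338.50)
B = -202753/22528 (B = -9 + 1/(-44104 + 31*696) = -9 + 1/(-44104 + 21576) = -9 + 1/(-22528) = -9 - 1/22528 = -202753/22528 ≈ -9.0000)
B/R = -202753/(22528*(-677/2)) = -202753/22528*(-2/677) = 202753/7625728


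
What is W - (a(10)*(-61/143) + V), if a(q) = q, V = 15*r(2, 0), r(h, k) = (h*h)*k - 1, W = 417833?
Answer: 59752874/143 ≈ 4.1785e+5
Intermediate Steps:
r(h, k) = -1 + k*h² (r(h, k) = h²*k - 1 = k*h² - 1 = -1 + k*h²)
V = -15 (V = 15*(-1 + 0*2²) = 15*(-1 + 0*4) = 15*(-1 + 0) = 15*(-1) = -15)
W - (a(10)*(-61/143) + V) = 417833 - (10*(-61/143) - 15) = 417833 - (-610/143 - 15) = 417833 - 1*(-2755/143) = 417833 + 2755/143 = 59752874/143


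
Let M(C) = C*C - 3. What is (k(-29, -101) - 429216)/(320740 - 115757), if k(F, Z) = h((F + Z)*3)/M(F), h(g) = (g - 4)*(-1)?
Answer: -179841307/85887877 ≈ -2.0939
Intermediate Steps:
M(C) = -3 + C**2 (M(C) = C**2 - 3 = -3 + C**2)
h(g) = 4 - g (h(g) = (-4 + g)*(-1) = 4 - g)
k(F, Z) = (4 - 3*F - 3*Z)/(-3 + F**2) (k(F, Z) = (4 - (F + Z)*3)/(-3 + F**2) = (4 - (3*F + 3*Z))/(-3 + F**2) = (4 + (-3*F - 3*Z))/(-3 + F**2) = (4 - 3*F - 3*Z)/(-3 + F**2))
(k(-29, -101) - 429216)/(320740 - 115757) = ((4 - 3*(-29) - 3*(-101))/(-3 + (-29)**2) - 429216)/(320740 - 115757) = ((4 + 87 + 303)/(-3 + 841) - 429216)/204983 = (394/838 - 429216)*(1/204983) = ((1/838)*394 - 429216)*(1/204983) = (197/419 - 429216)*(1/204983) = -179841307/419*1/204983 = -179841307/85887877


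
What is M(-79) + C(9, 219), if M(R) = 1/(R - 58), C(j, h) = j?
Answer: 1232/137 ≈ 8.9927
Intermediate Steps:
M(R) = 1/(-58 + R)
M(-79) + C(9, 219) = 1/(-58 - 79) + 9 = 1/(-137) + 9 = -1/137 + 9 = 1232/137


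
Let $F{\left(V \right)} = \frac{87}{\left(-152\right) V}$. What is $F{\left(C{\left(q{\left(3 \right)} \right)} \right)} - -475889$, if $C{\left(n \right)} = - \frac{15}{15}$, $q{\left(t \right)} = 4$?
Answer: $\frac{72335215}{152} \approx 4.7589 \cdot 10^{5}$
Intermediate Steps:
$C{\left(n \right)} = -1$ ($C{\left(n \right)} = \left(-15\right) \frac{1}{15} = -1$)
$F{\left(V \right)} = - \frac{87}{152 V}$ ($F{\left(V \right)} = 87 \left(- \frac{1}{152 V}\right) = - \frac{87}{152 V}$)
$F{\left(C{\left(q{\left(3 \right)} \right)} \right)} - -475889 = - \frac{87}{152 \left(-1\right)} - -475889 = \left(- \frac{87}{152}\right) \left(-1\right) + 475889 = \frac{87}{152} + 475889 = \frac{72335215}{152}$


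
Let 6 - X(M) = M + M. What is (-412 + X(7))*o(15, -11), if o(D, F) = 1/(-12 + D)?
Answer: -140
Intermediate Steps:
X(M) = 6 - 2*M (X(M) = 6 - (M + M) = 6 - 2*M)
(-412 + X(7))*o(15, -11) = (-412 + (6 - 2*7))/(-12 + 15) = (-412 + (6 - 14))/3 = (-412 - 8)*(⅓) = -420*⅓ = -140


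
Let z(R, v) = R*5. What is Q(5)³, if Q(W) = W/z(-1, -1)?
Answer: -1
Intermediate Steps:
z(R, v) = 5*R
Q(W) = -W/5 (Q(W) = W/((5*(-1))) = W/(-5) = W*(-⅕) = -W/5)
Q(5)³ = (-⅕*5)³ = (-1)³ = -1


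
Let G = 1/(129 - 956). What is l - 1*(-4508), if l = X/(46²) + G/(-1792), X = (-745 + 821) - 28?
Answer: 3534152452625/783969536 ≈ 4508.0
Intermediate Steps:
G = -1/827 (G = 1/(-827) = -1/827 ≈ -0.0012092)
X = 48 (X = 76 - 28 = 48)
l = 17784337/783969536 (l = 48/(46²) - 1/827/(-1792) = 48/2116 - 1/827*(-1/1792) = 48*(1/2116) + 1/1481984 = 12/529 + 1/1481984 = 17784337/783969536 ≈ 0.022685)
l - 1*(-4508) = 17784337/783969536 - 1*(-4508) = 17784337/783969536 + 4508 = 3534152452625/783969536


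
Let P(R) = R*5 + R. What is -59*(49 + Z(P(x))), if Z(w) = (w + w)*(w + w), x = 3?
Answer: -79355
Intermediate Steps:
P(R) = 6*R (P(R) = 5*R + R = 6*R)
Z(w) = 4*w² (Z(w) = (2*w)*(2*w) = 4*w²)
-59*(49 + Z(P(x))) = -59*(49 + 4*(6*3)²) = -59*(49 + 4*18²) = -59*(49 + 4*324) = -59*(49 + 1296) = -59*1345 = -79355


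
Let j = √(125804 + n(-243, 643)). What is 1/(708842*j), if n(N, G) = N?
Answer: √125561/89002910362 ≈ 3.9813e-9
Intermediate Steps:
j = √125561 (j = √(125804 - 243) = √125561 ≈ 354.35)
1/(708842*j) = 1/(708842*(√125561)) = (√125561/125561)/708842 = √125561/89002910362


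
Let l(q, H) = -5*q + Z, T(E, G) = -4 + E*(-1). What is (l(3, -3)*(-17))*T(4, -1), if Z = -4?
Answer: -2584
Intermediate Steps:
T(E, G) = -4 - E
l(q, H) = -4 - 5*q (l(q, H) = -5*q - 4 = -4 - 5*q)
(l(3, -3)*(-17))*T(4, -1) = ((-4 - 5*3)*(-17))*(-4 - 1*4) = ((-4 - 15)*(-17))*(-4 - 4) = -19*(-17)*(-8) = 323*(-8) = -2584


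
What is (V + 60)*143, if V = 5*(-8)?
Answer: 2860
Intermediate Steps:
V = -40
(V + 60)*143 = (-40 + 60)*143 = 20*143 = 2860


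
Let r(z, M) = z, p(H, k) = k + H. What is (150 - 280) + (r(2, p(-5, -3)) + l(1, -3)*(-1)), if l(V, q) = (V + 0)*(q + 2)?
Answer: -127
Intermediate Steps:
p(H, k) = H + k
l(V, q) = V*(2 + q)
(150 - 280) + (r(2, p(-5, -3)) + l(1, -3)*(-1)) = (150 - 280) + (2 + (1*(2 - 3))*(-1)) = -130 + (2 + (1*(-1))*(-1)) = -130 + (2 - 1*(-1)) = -130 + (2 + 1) = -130 + 3 = -127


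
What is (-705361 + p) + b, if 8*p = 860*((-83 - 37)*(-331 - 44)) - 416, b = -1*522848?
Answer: 3609239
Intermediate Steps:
b = -522848
p = 4837448 (p = (860*((-83 - 37)*(-331 - 44)) - 416)/8 = (860*(-120*(-375)) - 416)/8 = (860*45000 - 416)/8 = (38700000 - 416)/8 = (1/8)*38699584 = 4837448)
(-705361 + p) + b = (-705361 + 4837448) - 522848 = 4132087 - 522848 = 3609239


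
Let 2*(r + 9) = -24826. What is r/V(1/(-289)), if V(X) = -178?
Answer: 6211/89 ≈ 69.786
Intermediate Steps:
r = -12422 (r = -9 + (½)*(-24826) = -9 - 12413 = -12422)
r/V(1/(-289)) = -12422/(-178) = -12422*(-1/178) = 6211/89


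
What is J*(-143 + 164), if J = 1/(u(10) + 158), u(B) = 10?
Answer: ⅛ ≈ 0.12500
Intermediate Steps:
J = 1/168 (J = 1/(10 + 158) = 1/168 ≈ 0.0059524)
J*(-143 + 164) = (-143 + 164)/168 = (1/168)*21 = ⅛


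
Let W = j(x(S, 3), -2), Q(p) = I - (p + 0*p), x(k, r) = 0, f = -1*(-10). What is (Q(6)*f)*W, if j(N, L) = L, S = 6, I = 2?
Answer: 80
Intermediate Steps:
f = 10
Q(p) = 2 - p (Q(p) = 2 - (p + 0*p) = 2 - (p + 0) = 2 - p)
W = -2
(Q(6)*f)*W = ((2 - 1*6)*10)*(-2) = ((2 - 6)*10)*(-2) = -4*10*(-2) = -40*(-2) = 80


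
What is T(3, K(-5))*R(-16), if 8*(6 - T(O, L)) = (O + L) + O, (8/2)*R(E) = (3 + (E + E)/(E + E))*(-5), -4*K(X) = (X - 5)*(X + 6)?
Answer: -395/16 ≈ -24.688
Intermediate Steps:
K(X) = -(-5 + X)*(6 + X)/4 (K(X) = -(X - 5)*(X + 6)/4 = -(-5 + X)*(6 + X)/4)
R(E) = -5 (R(E) = ((3 + (E + E)/(E + E))*(-5))/4 = ((3 + (2*E)/((2*E)))*(-5))/4 = ((3 + (2*E)*(1/(2*E)))*(-5))/4 = ((3 + 1)*(-5))/4 = (4*(-5))/4 = (¼)*(-20) = -5)
T(O, L) = 6 - O/4 - L/8 (T(O, L) = 6 - ((O + L) + O)/8 = 6 - ((L + O) + O)/8 = 6 - (L + 2*O)/8 = 6 + (-O/4 - L/8) = 6 - O/4 - L/8)
T(3, K(-5))*R(-16) = (6 - ¼*3 - (15/2 - ¼*(-5) - ¼*(-5)²)/8)*(-5) = (6 - ¾ - (15/2 + 5/4 - ¼*25)/8)*(-5) = (6 - ¾ - (15/2 + 5/4 - 25/4)/8)*(-5) = (6 - ¾ - ⅛*5/2)*(-5) = (6 - ¾ - 5/16)*(-5) = (79/16)*(-5) = -395/16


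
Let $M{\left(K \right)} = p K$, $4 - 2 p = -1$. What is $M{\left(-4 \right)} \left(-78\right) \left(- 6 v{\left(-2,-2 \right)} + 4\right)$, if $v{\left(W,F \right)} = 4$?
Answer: $-15600$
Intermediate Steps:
$p = \frac{5}{2}$ ($p = 2 - - \frac{1}{2} = 2 + \frac{1}{2} = \frac{5}{2} \approx 2.5$)
$M{\left(K \right)} = \frac{5 K}{2}$
$M{\left(-4 \right)} \left(-78\right) \left(- 6 v{\left(-2,-2 \right)} + 4\right) = \frac{5}{2} \left(-4\right) \left(-78\right) \left(\left(-6\right) 4 + 4\right) = \left(-10\right) \left(-78\right) \left(-24 + 4\right) = 780 \left(-20\right) = -15600$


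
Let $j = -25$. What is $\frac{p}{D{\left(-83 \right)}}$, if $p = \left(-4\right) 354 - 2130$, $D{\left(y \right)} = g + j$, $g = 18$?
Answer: $\frac{3546}{7} \approx 506.57$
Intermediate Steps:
$D{\left(y \right)} = -7$ ($D{\left(y \right)} = 18 - 25 = -7$)
$p = -3546$ ($p = -1416 - 2130 = -3546$)
$\frac{p}{D{\left(-83 \right)}} = - \frac{3546}{-7} = \left(-3546\right) \left(- \frac{1}{7}\right) = \frac{3546}{7}$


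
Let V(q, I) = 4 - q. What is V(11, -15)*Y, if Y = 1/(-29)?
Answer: 7/29 ≈ 0.24138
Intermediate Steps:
Y = -1/29 ≈ -0.034483
V(11, -15)*Y = (4 - 1*11)*(-1/29) = (4 - 11)*(-1/29) = -7*(-1/29) = 7/29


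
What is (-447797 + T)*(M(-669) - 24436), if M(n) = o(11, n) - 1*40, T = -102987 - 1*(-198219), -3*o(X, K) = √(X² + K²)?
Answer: 8629380940 + 352565*√447682/3 ≈ 8.7080e+9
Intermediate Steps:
o(X, K) = -√(K² + X²)/3 (o(X, K) = -√(X² + K²)/3 = -√(K² + X²)/3)
T = 95232 (T = -102987 + 198219 = 95232)
M(n) = -40 - √(121 + n²)/3 (M(n) = -√(n² + 11²)/3 - 1*40 = -√(n² + 121)/3 - 40 = -√(121 + n²)/3 - 40 = -40 - √(121 + n²)/3)
(-447797 + T)*(M(-669) - 24436) = (-447797 + 95232)*((-40 - √(121 + (-669)²)/3) - 24436) = -352565*((-40 - √(121 + 447561)/3) - 24436) = -352565*((-40 - √447682/3) - 24436) = -352565*(-24476 - √447682/3) = 8629380940 + 352565*√447682/3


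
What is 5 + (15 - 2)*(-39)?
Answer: -502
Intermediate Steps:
5 + (15 - 2)*(-39) = 5 + 13*(-39) = 5 - 507 = -502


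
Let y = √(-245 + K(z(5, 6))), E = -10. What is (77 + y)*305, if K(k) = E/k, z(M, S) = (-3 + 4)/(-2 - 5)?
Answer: 23485 + 1525*I*√7 ≈ 23485.0 + 4034.8*I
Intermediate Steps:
z(M, S) = -⅐ (z(M, S) = 1/(-7) = 1*(-⅐) = -⅐)
K(k) = -10/k
y = 5*I*√7 (y = √(-245 - 10/(-⅐)) = √(-245 - 10*(-7)) = √(-245 + 70) = √(-175) = 5*I*√7 ≈ 13.229*I)
(77 + y)*305 = (77 + 5*I*√7)*305 = 23485 + 1525*I*√7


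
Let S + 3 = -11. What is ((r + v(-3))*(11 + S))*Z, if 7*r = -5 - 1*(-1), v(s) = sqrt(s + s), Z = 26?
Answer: 312/7 - 78*I*sqrt(6) ≈ 44.571 - 191.06*I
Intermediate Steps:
S = -14 (S = -3 - 11 = -14)
v(s) = sqrt(2)*sqrt(s) (v(s) = sqrt(2*s) = sqrt(2)*sqrt(s))
r = -4/7 (r = (-5 - 1*(-1))/7 = (-5 + 1)/7 = (1/7)*(-4) = -4/7 ≈ -0.57143)
((r + v(-3))*(11 + S))*Z = ((-4/7 + sqrt(2)*sqrt(-3))*(11 - 14))*26 = ((-4/7 + sqrt(2)*(I*sqrt(3)))*(-3))*26 = ((-4/7 + I*sqrt(6))*(-3))*26 = (12/7 - 3*I*sqrt(6))*26 = 312/7 - 78*I*sqrt(6)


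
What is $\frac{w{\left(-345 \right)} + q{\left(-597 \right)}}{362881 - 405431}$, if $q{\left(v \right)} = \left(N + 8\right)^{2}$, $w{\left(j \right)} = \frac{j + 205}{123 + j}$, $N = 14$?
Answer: $- \frac{26897}{2361525} \approx -0.01139$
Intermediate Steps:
$w{\left(j \right)} = \frac{205 + j}{123 + j}$
$q{\left(v \right)} = 484$ ($q{\left(v \right)} = \left(14 + 8\right)^{2} = 22^{2} = 484$)
$\frac{w{\left(-345 \right)} + q{\left(-597 \right)}}{362881 - 405431} = \frac{\frac{205 - 345}{123 - 345} + 484}{362881 - 405431} = \frac{\frac{1}{-222} \left(-140\right) + 484}{-42550} = \left(\left(- \frac{1}{222}\right) \left(-140\right) + 484\right) \left(- \frac{1}{42550}\right) = \left(\frac{70}{111} + 484\right) \left(- \frac{1}{42550}\right) = \frac{53794}{111} \left(- \frac{1}{42550}\right) = - \frac{26897}{2361525}$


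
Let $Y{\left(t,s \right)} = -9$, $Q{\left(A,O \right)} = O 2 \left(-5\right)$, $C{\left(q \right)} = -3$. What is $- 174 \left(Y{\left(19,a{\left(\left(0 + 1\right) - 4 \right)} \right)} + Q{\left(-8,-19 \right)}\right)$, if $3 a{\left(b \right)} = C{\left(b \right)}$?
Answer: $-31494$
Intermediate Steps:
$Q{\left(A,O \right)} = - 10 O$ ($Q{\left(A,O \right)} = 2 O \left(-5\right) = - 10 O$)
$a{\left(b \right)} = -1$ ($a{\left(b \right)} = \frac{1}{3} \left(-3\right) = -1$)
$- 174 \left(Y{\left(19,a{\left(\left(0 + 1\right) - 4 \right)} \right)} + Q{\left(-8,-19 \right)}\right) = - 174 \left(-9 - -190\right) = - 174 \left(-9 + 190\right) = \left(-174\right) 181 = -31494$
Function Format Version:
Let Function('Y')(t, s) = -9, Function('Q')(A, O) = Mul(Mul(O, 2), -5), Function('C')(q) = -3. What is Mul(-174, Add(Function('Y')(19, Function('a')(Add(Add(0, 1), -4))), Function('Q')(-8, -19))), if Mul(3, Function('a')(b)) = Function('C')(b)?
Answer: -31494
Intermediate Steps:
Function('Q')(A, O) = Mul(-10, O) (Function('Q')(A, O) = Mul(Mul(2, O), -5) = Mul(-10, O))
Function('a')(b) = -1 (Function('a')(b) = Mul(Rational(1, 3), -3) = -1)
Mul(-174, Add(Function('Y')(19, Function('a')(Add(Add(0, 1), -4))), Function('Q')(-8, -19))) = Mul(-174, Add(-9, Mul(-10, -19))) = Mul(-174, Add(-9, 190)) = Mul(-174, 181) = -31494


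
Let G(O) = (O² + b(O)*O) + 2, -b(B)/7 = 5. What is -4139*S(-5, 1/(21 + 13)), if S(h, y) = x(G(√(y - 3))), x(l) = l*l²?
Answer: -1723572367407/39304 - 608923078295*I*√3434/39304 ≈ -4.3852e+7 - 9.0787e+8*I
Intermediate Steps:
b(B) = -35 (b(B) = -7*5 = -35)
G(O) = 2 + O² - 35*O (G(O) = (O² - 35*O) + 2 = 2 + O² - 35*O)
x(l) = l³
S(h, y) = (-1 + y - 35*√(-3 + y))³ (S(h, y) = (2 + (√(y - 3))² - 35*√(y - 3))³ = (2 + (√(-3 + y))² - 35*√(-3 + y))³ = (2 + (-3 + y) - 35*√(-3 + y))³ = (-1 + y - 35*√(-3 + y))³)
-4139*S(-5, 1/(21 + 13)) = -4139*(-1 + 1/(21 + 13) - 35*√(-3 + 1/(21 + 13)))³ = -4139*(-1 + 1/34 - 35*√(-3 + 1/34))³ = -4139*(-1 + 1/34 - 35*I*√3434/34)³ = -4139*(-33/34 - 35*I*√3434/34)³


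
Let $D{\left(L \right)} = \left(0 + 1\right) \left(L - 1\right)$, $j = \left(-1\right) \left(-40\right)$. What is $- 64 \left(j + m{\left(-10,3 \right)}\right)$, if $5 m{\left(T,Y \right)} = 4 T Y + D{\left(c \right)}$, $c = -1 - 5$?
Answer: $- \frac{4672}{5} \approx -934.4$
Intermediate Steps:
$c = -6$
$j = 40$
$D{\left(L \right)} = -1 + L$ ($D{\left(L \right)} = 1 \left(-1 + L\right) = -1 + L$)
$m{\left(T,Y \right)} = - \frac{7}{5} + \frac{4 T Y}{5}$ ($m{\left(T,Y \right)} = \frac{4 T Y - 7}{5} = \frac{-7 + 4 T Y}{5} = - \frac{7}{5} + \frac{4 T Y}{5}$)
$- 64 \left(j + m{\left(-10,3 \right)}\right) = - 64 \left(40 + \left(- \frac{7}{5} + \frac{4}{5} \left(-10\right) 3\right)\right) = - 64 \left(40 - \frac{127}{5}\right) = \left(-64\right) \frac{73}{5} = - \frac{4672}{5}$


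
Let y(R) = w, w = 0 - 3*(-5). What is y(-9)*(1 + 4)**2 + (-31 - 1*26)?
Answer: 318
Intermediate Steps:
w = 15 (w = 0 + 15 = 15)
y(R) = 15
y(-9)*(1 + 4)**2 + (-31 - 1*26) = 15*(1 + 4)**2 + (-31 - 1*26) = 15*5**2 + (-31 - 26) = 15*25 - 57 = 375 - 57 = 318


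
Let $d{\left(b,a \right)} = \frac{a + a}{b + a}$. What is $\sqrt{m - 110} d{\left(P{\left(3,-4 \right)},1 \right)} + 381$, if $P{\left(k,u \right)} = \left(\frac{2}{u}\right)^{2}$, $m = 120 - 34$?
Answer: $381 + \frac{16 i \sqrt{6}}{5} \approx 381.0 + 7.8384 i$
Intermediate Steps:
$m = 86$ ($m = 120 - 34 = 86$)
$P{\left(k,u \right)} = \frac{4}{u^{2}}$
$d{\left(b,a \right)} = \frac{2 a}{a + b}$
$\sqrt{m - 110} d{\left(P{\left(3,-4 \right)},1 \right)} + 381 = \sqrt{86 - 110} \cdot 2 \cdot 1 \frac{1}{1 + \frac{4}{16}} + 381 = \sqrt{-24} \cdot 2 \cdot 1 \frac{1}{1 + 4 \cdot \frac{1}{16}} + 381 = 2 i \sqrt{6} \cdot 2 \cdot 1 \frac{1}{1 + \frac{1}{4}} + 381 = 2 i \sqrt{6} \cdot 2 \cdot 1 \frac{1}{\frac{5}{4}} + 381 = 2 i \sqrt{6} \cdot 2 \cdot 1 \cdot \frac{4}{5} + 381 = 2 i \sqrt{6} \cdot \frac{8}{5} + 381 = \frac{16 i \sqrt{6}}{5} + 381 = 381 + \frac{16 i \sqrt{6}}{5}$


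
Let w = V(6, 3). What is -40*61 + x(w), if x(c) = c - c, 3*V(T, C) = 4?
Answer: -2440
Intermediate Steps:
V(T, C) = 4/3 (V(T, C) = (1/3)*4 = 4/3)
w = 4/3 ≈ 1.3333
x(c) = 0
-40*61 + x(w) = -40*61 + 0 = -2440 + 0 = -2440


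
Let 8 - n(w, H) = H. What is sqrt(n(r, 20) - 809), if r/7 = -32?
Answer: I*sqrt(821) ≈ 28.653*I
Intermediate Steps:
r = -224 (r = 7*(-32) = -224)
n(w, H) = 8 - H
sqrt(n(r, 20) - 809) = sqrt((8 - 1*20) - 809) = sqrt((8 - 20) - 809) = sqrt(-12 - 809) = sqrt(-821) = I*sqrt(821)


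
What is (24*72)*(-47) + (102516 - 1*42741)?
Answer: -21441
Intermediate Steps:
(24*72)*(-47) + (102516 - 1*42741) = 1728*(-47) + (102516 - 42741) = -81216 + 59775 = -21441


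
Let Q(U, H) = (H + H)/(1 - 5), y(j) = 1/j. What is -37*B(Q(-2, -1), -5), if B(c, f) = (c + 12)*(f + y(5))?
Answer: 2220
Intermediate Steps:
y(j) = 1/j
Q(U, H) = -H/2 (Q(U, H) = (2*H)/(-4) = (2*H)*(-¼) = -H/2)
B(c, f) = (12 + c)*(⅕ + f) (B(c, f) = (c + 12)*(f + 1/5) = (12 + c)*(f + ⅕) = (12 + c)*(⅕ + f))
-37*B(Q(-2, -1), -5) = -37*(12/5 + 12*(-5) + (-½*(-1))/5 - ½*(-1)*(-5)) = -37*(12/5 - 60 + (⅕)*(½) + (½)*(-5)) = -37*(12/5 - 60 + ⅒ - 5/2) = -37*(-60) = 2220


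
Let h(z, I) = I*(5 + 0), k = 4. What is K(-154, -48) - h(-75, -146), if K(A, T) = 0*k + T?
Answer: 682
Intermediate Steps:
K(A, T) = T (K(A, T) = 0*4 + T = 0 + T = T)
h(z, I) = 5*I (h(z, I) = I*5 = 5*I)
K(-154, -48) - h(-75, -146) = -48 - 5*(-146) = -48 - 1*(-730) = -48 + 730 = 682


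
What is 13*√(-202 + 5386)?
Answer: 936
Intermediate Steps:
13*√(-202 + 5386) = 13*√5184 = 13*72 = 936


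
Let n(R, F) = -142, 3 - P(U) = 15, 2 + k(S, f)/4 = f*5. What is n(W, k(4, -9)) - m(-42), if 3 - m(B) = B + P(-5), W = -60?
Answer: -199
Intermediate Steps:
k(S, f) = -8 + 20*f (k(S, f) = -8 + 4*(f*5) = -8 + 4*(5*f) = -8 + 20*f)
P(U) = -12 (P(U) = 3 - 1*15 = 3 - 15 = -12)
m(B) = 15 - B (m(B) = 3 - (B - 12) = 3 - (-12 + B) = 3 + (12 - B) = 15 - B)
n(W, k(4, -9)) - m(-42) = -142 - (15 - 1*(-42)) = -142 - (15 + 42) = -142 - 1*57 = -142 - 57 = -199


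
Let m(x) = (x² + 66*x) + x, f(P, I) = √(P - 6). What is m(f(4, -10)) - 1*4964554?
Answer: -4964556 + 67*I*√2 ≈ -4.9646e+6 + 94.752*I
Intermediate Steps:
f(P, I) = √(-6 + P)
m(x) = x² + 67*x
m(f(4, -10)) - 1*4964554 = √(-6 + 4)*(67 + √(-6 + 4)) - 1*4964554 = √(-2)*(67 + √(-2)) - 4964554 = (I*√2)*(67 + I*√2) - 4964554 = I*√2*(67 + I*√2) - 4964554 = -4964554 + I*√2*(67 + I*√2)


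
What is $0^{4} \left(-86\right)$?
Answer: $0$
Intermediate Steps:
$0^{4} \left(-86\right) = 0 \left(-86\right) = 0$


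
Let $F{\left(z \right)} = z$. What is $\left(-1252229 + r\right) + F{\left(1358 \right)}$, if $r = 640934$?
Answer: $-609937$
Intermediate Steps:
$\left(-1252229 + r\right) + F{\left(1358 \right)} = \left(-1252229 + 640934\right) + 1358 = -611295 + 1358 = -609937$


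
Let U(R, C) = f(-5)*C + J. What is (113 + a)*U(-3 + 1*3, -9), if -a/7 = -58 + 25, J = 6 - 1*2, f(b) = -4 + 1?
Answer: 10664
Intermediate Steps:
f(b) = -3
J = 4 (J = 6 - 2 = 4)
U(R, C) = 4 - 3*C (U(R, C) = -3*C + 4 = 4 - 3*C)
a = 231 (a = -7*(-58 + 25) = -7*(-33) = 231)
(113 + a)*U(-3 + 1*3, -9) = (113 + 231)*(4 - 3*(-9)) = 344*(4 + 27) = 344*31 = 10664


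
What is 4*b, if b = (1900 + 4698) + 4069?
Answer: 42668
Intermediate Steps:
b = 10667 (b = 6598 + 4069 = 10667)
4*b = 4*10667 = 42668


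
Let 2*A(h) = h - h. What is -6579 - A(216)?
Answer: -6579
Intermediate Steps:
A(h) = 0 (A(h) = (h - h)/2 = (½)*0 = 0)
-6579 - A(216) = -6579 - 1*0 = -6579 + 0 = -6579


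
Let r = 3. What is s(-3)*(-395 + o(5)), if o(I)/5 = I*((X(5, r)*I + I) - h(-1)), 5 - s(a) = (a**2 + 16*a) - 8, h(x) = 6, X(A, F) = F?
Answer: -2340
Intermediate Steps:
s(a) = 13 - a**2 - 16*a (s(a) = 5 - ((a**2 + 16*a) - 8) = 5 - (-8 + a**2 + 16*a) = 5 + (8 - a**2 - 16*a) = 13 - a**2 - 16*a)
o(I) = 5*I*(-6 + 4*I) (o(I) = 5*(I*((3*I + I) - 1*6)) = 5*(I*(4*I - 6)) = 5*(I*(-6 + 4*I)) = 5*I*(-6 + 4*I))
s(-3)*(-395 + o(5)) = (13 - 1*(-3)**2 - 16*(-3))*(-395 + 10*5*(-3 + 2*5)) = (13 - 1*9 + 48)*(-395 + 10*5*(-3 + 10)) = (13 - 9 + 48)*(-395 + 10*5*7) = 52*(-395 + 350) = 52*(-45) = -2340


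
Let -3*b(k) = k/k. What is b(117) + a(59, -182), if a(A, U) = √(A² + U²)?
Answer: -⅓ + √36605 ≈ 190.99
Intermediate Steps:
b(k) = -⅓ (b(k) = -k/(3*k) = -⅓*1 = -⅓)
b(117) + a(59, -182) = -⅓ + √(59² + (-182)²) = -⅓ + √(3481 + 33124) = -⅓ + √36605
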